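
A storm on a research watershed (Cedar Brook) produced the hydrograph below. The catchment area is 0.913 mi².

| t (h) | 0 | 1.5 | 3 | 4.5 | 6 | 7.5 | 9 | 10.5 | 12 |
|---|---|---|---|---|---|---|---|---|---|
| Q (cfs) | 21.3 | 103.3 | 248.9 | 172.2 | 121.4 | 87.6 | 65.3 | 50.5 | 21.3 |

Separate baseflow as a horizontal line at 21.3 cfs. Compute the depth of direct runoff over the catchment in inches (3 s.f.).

Direct runoff: 0.0, 82.0, 227.6, 150.9, 100.1, 66.3, 44.0, 29.2, 0.0 cfs; ΣQ_DR = 700.1 cfs.
V = ΣQ_DR · Δt = 700.1 × 5400 s = 3.781 × 10^6 ft³.
Over A = 0.913 mi², depth = V / A = 1.78 in.

d ≈ 1.78 in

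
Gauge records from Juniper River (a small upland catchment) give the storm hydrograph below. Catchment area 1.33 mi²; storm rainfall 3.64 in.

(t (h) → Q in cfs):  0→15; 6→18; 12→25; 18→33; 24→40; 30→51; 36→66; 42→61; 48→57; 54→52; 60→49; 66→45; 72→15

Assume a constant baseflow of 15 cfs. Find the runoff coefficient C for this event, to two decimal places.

C ≈ 0.64

ΣQ_DR = 332.0 cfs; V = ΣQ_DR·Δt = 7.171 × 10^6 ft³.
Runoff depth d = V / A = 2.321 in.
C = d / P = 2.321 / 3.64 = 0.64.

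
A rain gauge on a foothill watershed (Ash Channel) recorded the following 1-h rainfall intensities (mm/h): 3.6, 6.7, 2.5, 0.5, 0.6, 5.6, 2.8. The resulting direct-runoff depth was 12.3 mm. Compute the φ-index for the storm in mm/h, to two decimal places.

Only the 5 blocks with intensity above φ contribute runoff: 3.6, 6.7, 2.5, 5.6, 2.8 mm/h.
Σ(I−φ)·Δt = d  ⇒  (3.6+6.7+2.5+5.6+2.8 − 5φ)·1 = 12.3
φ = (21.20 − 12.3/1) / 5 = 1.78 mm/h.

φ ≈ 1.78 mm/h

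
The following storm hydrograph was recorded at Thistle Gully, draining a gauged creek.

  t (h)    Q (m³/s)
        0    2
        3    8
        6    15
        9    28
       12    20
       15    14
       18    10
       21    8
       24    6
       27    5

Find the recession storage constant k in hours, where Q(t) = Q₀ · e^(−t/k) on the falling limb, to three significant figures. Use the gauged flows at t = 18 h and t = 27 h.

k ≈ 13.0 h

On the falling limb, Q drops from 10 to 5 m³/s between t = 18 h and t = 27 h (Δt = 9 h).
k = −Δt / ln(Q₂/Q₁) = −9 / ln(5/10) = 13.0 h.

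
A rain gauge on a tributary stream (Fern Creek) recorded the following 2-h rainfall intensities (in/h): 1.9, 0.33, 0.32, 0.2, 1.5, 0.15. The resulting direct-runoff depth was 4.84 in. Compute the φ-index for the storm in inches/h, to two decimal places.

Only the 2 blocks with intensity above φ contribute runoff: 1.9, 1.5 in/h.
Σ(I−φ)·Δt = d  ⇒  (1.9+1.5 − 2φ)·2 = 4.84
φ = (3.400 − 4.84/2) / 2 = 0.49 in/h.

φ ≈ 0.49 in/h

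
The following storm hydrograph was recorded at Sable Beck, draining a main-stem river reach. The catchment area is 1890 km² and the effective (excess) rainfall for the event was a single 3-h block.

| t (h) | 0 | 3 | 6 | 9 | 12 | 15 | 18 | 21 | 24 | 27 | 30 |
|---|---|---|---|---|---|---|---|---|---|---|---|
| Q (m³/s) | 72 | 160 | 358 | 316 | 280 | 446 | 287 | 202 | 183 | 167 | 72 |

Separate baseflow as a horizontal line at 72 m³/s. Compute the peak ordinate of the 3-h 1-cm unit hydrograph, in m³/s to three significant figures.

U_p ≈ 374 m³/s

Direct runoff: 0.0, 88.0, 286.0, 244.0, 208.0, 374.0, 215.0, 130.0, 111.0, 95.0, 0.0 m³/s; ΣQ_DR = 1751 m³/s, peak = 374.0 m³/s.
Runoff depth d = ΣQ_DR·Δt / A = 1751 × 10800 / (1890 km²) = 10.01 mm.
The 1-cm UH is the DRH scaled by (10 mm)/d, so U_p = 374.0 × 10/10.01 = 374 m³/s.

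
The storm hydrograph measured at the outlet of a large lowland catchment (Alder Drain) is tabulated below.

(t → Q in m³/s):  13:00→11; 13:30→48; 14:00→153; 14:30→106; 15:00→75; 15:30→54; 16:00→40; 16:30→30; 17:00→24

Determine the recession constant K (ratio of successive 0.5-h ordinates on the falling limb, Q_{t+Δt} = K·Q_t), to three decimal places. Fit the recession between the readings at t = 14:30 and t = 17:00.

K ≈ 0.743

Using the recession-limb readings at t = 14:30 and t = 17:00: Q falls from 106 to 24 m³/s over 5 intervals.
K = (Q₂/Q₁)^(1/5) = (24/106)^(1/5) = 0.743.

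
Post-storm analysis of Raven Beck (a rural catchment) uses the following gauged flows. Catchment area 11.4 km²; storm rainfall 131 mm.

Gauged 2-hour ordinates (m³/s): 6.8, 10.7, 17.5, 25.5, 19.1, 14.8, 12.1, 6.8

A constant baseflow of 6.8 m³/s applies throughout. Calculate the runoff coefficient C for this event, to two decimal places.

C ≈ 0.28

ΣQ_DR = 58.90 m³/s; V = ΣQ_DR·Δt = 4.241 × 10^5 m³.
Runoff depth d = V / A = 37.20 mm.
C = d / P = 37.20 / 131 = 0.28.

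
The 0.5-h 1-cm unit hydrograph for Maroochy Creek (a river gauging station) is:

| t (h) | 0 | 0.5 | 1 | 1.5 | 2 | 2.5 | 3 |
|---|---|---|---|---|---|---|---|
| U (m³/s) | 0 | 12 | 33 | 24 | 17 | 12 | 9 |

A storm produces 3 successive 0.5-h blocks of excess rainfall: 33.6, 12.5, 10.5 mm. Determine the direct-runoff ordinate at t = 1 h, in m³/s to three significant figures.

By discrete convolution, Q_j = Σ (P_i / 10 mm) · U_{j−i}.
At t = 1 h (j=2): Q = (33.6/10)·33 + (12.5/10)·12 + (10.5/10)·0 = 126 m³/s.

Q ≈ 126 m³/s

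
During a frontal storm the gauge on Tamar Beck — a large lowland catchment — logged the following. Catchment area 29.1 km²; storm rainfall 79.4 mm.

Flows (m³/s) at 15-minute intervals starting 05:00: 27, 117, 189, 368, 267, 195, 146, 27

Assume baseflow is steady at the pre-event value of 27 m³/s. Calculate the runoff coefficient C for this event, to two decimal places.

C ≈ 0.44

ΣQ_DR = 1120 m³/s; V = ΣQ_DR·Δt = 1.008 × 10^6 m³.
Runoff depth d = V / A = 34.64 mm.
C = d / P = 34.64 / 79.4 = 0.44.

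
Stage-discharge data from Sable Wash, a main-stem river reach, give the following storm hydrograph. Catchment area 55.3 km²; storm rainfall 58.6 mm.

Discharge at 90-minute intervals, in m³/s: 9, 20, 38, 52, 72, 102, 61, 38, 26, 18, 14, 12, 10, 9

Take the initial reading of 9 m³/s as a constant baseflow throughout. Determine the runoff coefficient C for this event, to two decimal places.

C ≈ 0.59

ΣQ_DR = 355.0 m³/s; V = ΣQ_DR·Δt = 1.917 × 10^6 m³.
Runoff depth d = V / A = 34.67 mm.
C = d / P = 34.67 / 58.6 = 0.59.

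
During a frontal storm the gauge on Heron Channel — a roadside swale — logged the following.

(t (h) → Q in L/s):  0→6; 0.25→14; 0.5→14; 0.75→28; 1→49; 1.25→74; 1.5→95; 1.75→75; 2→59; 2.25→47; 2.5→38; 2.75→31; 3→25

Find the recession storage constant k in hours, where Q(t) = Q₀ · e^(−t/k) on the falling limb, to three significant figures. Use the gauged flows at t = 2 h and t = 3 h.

On the falling limb, Q drops from 59 to 25 L/s between t = 2 h and t = 3 h (Δt = 1 h).
k = −Δt / ln(Q₂/Q₁) = −1 / ln(25/59) = 1.16 h.

k ≈ 1.16 h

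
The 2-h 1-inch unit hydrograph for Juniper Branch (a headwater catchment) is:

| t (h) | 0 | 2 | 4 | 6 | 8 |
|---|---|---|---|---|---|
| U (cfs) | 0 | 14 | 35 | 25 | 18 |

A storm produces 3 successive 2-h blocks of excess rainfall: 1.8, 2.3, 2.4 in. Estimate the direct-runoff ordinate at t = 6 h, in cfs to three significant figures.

By discrete convolution, Q_j = Σ (P_i / 1 in) · U_{j−i}.
At t = 6 h (j=3): Q = (1.8/1)·25 + (2.3/1)·35 + (2.4/1)·14 = 159 cfs.

Q ≈ 159 cfs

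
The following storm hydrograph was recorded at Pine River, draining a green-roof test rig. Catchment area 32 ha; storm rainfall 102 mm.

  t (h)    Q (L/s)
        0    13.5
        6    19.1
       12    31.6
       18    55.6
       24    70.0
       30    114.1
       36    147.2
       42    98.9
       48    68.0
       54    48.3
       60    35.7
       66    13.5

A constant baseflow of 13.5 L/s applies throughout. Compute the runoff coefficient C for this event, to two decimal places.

ΣQ_DR = 553.5 L/s; V = ΣQ_DR·Δt = 1.196 × 10^7 L.
Runoff depth d = V / A = 37.36 mm.
C = d / P = 37.36 / 102 = 0.37.

C ≈ 0.37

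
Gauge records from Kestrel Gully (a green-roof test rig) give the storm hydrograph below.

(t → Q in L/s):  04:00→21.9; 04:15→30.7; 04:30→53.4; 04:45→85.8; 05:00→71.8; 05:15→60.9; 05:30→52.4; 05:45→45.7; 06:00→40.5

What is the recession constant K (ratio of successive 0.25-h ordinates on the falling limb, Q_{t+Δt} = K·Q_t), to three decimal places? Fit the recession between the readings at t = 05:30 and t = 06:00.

Using the recession-limb readings at t = 05:30 and t = 06:00: Q falls from 52.4 to 40.5 L/s over 2 intervals.
K = (Q₂/Q₁)^(1/2) = (40.5/52.4)^(1/2) = 0.879.

K ≈ 0.879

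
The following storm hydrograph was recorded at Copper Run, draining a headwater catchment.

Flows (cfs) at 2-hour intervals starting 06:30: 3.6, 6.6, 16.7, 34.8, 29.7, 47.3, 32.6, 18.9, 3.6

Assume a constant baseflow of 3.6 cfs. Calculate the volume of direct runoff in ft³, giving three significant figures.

V ≈ 1.16 × 10^6 ft³

Direct-runoff ordinates (Q − Q_b): 0.0, 3.0, 13.1, 31.2, 26.1, 43.7, 29.0, 15.3, 0.0 cfs.
ΣQ_DR = 161.4 cfs.
With Δt = 2 h = 7200 s, V = ΣQ_DR · Δt = 161.4 × 7200 = 1.16 × 10^6 ft³.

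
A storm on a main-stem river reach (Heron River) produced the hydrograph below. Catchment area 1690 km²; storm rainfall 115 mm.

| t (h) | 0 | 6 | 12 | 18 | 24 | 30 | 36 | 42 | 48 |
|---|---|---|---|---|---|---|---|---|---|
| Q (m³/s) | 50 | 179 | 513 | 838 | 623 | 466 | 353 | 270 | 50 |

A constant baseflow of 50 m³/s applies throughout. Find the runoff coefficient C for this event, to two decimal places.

ΣQ_DR = 2892 m³/s; V = ΣQ_DR·Δt = 6.247 × 10^7 m³.
Runoff depth d = V / A = 36.96 mm.
C = d / P = 36.96 / 115 = 0.32.

C ≈ 0.32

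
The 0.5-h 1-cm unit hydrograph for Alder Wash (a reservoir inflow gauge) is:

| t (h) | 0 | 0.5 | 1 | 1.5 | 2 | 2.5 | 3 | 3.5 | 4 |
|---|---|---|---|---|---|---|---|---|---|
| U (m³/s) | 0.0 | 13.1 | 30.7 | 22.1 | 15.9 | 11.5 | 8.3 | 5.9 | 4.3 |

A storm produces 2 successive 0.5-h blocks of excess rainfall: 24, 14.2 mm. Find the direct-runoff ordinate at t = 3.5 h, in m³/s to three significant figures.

Q ≈ 25.9 m³/s

By discrete convolution, Q_j = Σ (P_i / 10 mm) · U_{j−i}.
At t = 3.5 h (j=7): Q = (24/10)·5.9 + (14.2/10)·8.3 = 25.9 m³/s.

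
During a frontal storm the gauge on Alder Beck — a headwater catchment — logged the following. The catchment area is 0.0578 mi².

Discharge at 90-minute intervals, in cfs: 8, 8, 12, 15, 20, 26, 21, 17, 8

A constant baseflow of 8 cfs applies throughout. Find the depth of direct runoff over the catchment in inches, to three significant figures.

Direct runoff: 0.0, 0.0, 4.0, 7.0, 12.0, 18.0, 13.0, 9.0, 0.0 cfs; ΣQ_DR = 63.00 cfs.
V = ΣQ_DR · Δt = 63.00 × 5400 s = 3.402 × 10^5 ft³.
Over A = 0.0578 mi², depth = V / A = 2.53 in.

d ≈ 2.53 in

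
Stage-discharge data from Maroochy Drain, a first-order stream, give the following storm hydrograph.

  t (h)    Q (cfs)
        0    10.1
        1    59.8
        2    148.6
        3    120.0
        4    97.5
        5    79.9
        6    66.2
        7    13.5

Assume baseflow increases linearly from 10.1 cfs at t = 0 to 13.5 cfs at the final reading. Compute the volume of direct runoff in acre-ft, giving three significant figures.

Direct-runoff ordinates (Q − Q_b): 0.00, 49.21, 137.53, 108.44, 85.46, 67.37, 53.19, 0.00 cfs.
ΣQ_DR = 501.2 cfs.
With Δt = 1 h = 3600 s, V = ΣQ_DR · Δt = 501.2 × 3600 = 1.80 × 10^6 ft³ = 41.4 acre-ft.

V ≈ 41.4 acre-ft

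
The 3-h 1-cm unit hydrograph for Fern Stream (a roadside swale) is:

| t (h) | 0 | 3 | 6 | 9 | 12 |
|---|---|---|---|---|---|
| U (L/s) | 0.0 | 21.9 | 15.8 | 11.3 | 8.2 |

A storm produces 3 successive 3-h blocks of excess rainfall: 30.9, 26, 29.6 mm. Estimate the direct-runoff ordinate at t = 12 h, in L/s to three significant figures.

Q ≈ 101 L/s

By discrete convolution, Q_j = Σ (P_i / 10 mm) · U_{j−i}.
At t = 12 h (j=4): Q = (30.9/10)·8.2 + (26/10)·11.3 + (29.6/10)·15.8 = 101 L/s.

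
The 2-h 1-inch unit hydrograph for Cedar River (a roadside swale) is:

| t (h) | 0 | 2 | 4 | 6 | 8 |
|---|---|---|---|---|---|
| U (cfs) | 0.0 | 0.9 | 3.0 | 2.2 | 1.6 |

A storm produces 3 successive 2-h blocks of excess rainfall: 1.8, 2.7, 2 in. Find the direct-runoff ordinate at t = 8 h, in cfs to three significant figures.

By discrete convolution, Q_j = Σ (P_i / 1 in) · U_{j−i}.
At t = 8 h (j=4): Q = (1.8/1)·1.6 + (2.7/1)·2.2 + (2/1)·3.0 = 14.8 cfs.

Q ≈ 14.8 cfs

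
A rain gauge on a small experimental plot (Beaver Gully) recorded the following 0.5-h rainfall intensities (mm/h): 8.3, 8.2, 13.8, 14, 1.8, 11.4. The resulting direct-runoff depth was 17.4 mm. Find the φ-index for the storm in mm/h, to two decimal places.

Only the 5 blocks with intensity above φ contribute runoff: 8.3, 8.2, 13.8, 14, 11.4 mm/h.
Σ(I−φ)·Δt = d  ⇒  (8.3+8.2+13.8+14+11.4 − 5φ)·0.5 = 17.4
φ = (55.70 − 17.4/0.5) / 5 = 4.18 mm/h.

φ ≈ 4.18 mm/h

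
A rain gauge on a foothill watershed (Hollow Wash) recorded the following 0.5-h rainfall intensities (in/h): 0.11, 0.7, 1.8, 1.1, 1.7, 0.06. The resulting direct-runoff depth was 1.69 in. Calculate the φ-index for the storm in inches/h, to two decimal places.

Only the 4 blocks with intensity above φ contribute runoff: 0.7, 1.8, 1.1, 1.7 in/h.
Σ(I−φ)·Δt = d  ⇒  (0.7+1.8+1.1+1.7 − 4φ)·0.5 = 1.69
φ = (5.300 − 1.69/0.5) / 4 = 0.48 in/h.

φ ≈ 0.48 in/h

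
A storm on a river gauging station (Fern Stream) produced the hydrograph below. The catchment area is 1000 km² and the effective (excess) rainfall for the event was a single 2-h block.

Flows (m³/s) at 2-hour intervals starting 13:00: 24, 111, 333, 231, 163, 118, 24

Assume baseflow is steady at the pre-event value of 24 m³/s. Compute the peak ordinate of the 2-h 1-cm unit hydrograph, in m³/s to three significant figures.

Direct runoff: 0.0, 87.0, 309.0, 207.0, 139.0, 94.0, 0.0 m³/s; ΣQ_DR = 836.0 m³/s, peak = 309.0 m³/s.
Runoff depth d = ΣQ_DR·Δt / A = 836.0 × 7200 / (1000 km²) = 6.019 mm.
The 1-cm UH is the DRH scaled by (10 mm)/d, so U_p = 309.0 × 10/6.019 = 513 m³/s.

U_p ≈ 513 m³/s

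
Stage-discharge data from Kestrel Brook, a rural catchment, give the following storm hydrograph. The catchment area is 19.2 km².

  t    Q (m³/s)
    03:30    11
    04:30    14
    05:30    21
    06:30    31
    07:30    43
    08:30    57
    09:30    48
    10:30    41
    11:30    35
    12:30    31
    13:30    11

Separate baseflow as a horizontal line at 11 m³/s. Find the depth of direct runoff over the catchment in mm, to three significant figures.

Direct runoff: 0.0, 3.0, 10.0, 20.0, 32.0, 46.0, 37.0, 30.0, 24.0, 20.0, 0.0 m³/s; ΣQ_DR = 222.0 m³/s.
V = ΣQ_DR · Δt = 222.0 × 3600 s = 7.992 × 10^5 m³.
Over A = 19.2 km², depth = V / A = 41.6 mm.

d ≈ 41.6 mm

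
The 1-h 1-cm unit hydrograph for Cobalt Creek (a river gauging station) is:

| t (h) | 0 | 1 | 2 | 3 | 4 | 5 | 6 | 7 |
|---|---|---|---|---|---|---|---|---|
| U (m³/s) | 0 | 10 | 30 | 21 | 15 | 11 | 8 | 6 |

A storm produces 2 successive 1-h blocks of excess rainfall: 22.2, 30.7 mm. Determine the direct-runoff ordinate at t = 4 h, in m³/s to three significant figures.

Q ≈ 97.8 m³/s

By discrete convolution, Q_j = Σ (P_i / 10 mm) · U_{j−i}.
At t = 4 h (j=4): Q = (22.2/10)·15 + (30.7/10)·21 = 97.8 m³/s.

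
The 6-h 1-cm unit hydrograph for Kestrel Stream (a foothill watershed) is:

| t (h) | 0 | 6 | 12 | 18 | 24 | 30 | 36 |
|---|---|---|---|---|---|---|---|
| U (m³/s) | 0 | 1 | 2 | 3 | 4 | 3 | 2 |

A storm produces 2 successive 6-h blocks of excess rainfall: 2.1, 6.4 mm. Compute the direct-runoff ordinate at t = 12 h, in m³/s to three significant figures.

Q ≈ 1.06 m³/s

By discrete convolution, Q_j = Σ (P_i / 10 mm) · U_{j−i}.
At t = 12 h (j=2): Q = (2.1/10)·2 + (6.4/10)·1 = 1.06 m³/s.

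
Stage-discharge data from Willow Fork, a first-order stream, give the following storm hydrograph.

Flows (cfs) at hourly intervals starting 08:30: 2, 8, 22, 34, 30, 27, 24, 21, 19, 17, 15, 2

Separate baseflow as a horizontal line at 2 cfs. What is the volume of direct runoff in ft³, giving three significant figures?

Direct-runoff ordinates (Q − Q_b): 0.0, 6.0, 20.0, 32.0, 28.0, 25.0, 22.0, 19.0, 17.0, 15.0, 13.0, 0.0 cfs.
ΣQ_DR = 197.0 cfs.
With Δt = 1 h = 3600 s, V = ΣQ_DR · Δt = 197.0 × 3600 = 7.09 × 10^5 ft³.

V ≈ 7.09 × 10^5 ft³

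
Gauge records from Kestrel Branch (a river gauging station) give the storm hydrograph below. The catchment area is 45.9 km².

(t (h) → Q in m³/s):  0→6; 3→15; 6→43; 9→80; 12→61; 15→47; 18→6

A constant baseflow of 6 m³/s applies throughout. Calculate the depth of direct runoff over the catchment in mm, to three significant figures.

d ≈ 50.8 mm

Direct runoff: 0.0, 9.0, 37.0, 74.0, 55.0, 41.0, 0.0 m³/s; ΣQ_DR = 216.0 m³/s.
V = ΣQ_DR · Δt = 216.0 × 10800 s = 2.333 × 10^6 m³.
Over A = 45.9 km², depth = V / A = 50.8 mm.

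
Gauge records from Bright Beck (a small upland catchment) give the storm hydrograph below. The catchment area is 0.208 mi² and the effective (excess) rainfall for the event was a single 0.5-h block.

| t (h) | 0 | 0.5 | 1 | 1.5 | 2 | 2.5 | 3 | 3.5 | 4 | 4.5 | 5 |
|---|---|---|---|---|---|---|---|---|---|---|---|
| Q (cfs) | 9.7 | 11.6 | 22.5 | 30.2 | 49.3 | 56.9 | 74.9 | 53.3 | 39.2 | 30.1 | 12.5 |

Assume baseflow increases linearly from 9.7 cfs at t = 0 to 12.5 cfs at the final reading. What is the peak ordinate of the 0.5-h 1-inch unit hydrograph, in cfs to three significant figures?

Direct runoff: 0.00, 1.62, 12.24, 19.66, 38.48, 45.80, 63.52, 41.64, 27.26, 17.88, 0.00 cfs; ΣQ_DR = 268.1 cfs, peak = 63.52 cfs.
Runoff depth d = ΣQ_DR·Δt / A = 268.1 × 1800 / (0.208 mi²) = 0.9987 in.
The 1-inch UH is the DRH scaled by (1 in)/d, so U_p = 63.52 × 1/0.9987 = 63.6 cfs.

U_p ≈ 63.6 cfs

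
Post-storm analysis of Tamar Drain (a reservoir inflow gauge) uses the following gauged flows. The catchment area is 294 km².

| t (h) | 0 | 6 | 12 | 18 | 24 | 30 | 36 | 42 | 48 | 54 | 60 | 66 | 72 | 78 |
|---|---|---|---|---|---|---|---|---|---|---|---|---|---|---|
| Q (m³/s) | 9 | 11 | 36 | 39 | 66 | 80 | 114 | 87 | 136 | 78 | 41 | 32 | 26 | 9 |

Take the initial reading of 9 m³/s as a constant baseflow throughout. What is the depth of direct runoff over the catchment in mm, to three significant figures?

Direct runoff: 0.0, 2.0, 27.0, 30.0, 57.0, 71.0, 105.0, 78.0, 127.0, 69.0, 32.0, 23.0, 17.0, 0.0 m³/s; ΣQ_DR = 638.0 m³/s.
V = ΣQ_DR · Δt = 638.0 × 21600 s = 1.378 × 10^7 m³.
Over A = 294 km², depth = V / A = 46.9 mm.

d ≈ 46.9 mm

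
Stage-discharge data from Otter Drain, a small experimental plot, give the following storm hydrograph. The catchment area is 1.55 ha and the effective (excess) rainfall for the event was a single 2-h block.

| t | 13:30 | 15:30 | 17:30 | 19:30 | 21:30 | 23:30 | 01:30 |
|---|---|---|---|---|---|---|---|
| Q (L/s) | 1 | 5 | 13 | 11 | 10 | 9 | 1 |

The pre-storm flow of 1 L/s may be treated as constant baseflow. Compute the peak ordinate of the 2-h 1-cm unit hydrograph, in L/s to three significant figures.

Direct runoff: 0.0, 4.0, 12.0, 10.0, 9.0, 8.0, 0.0 L/s; ΣQ_DR = 43.00 L/s, peak = 12.0 L/s.
Runoff depth d = ΣQ_DR·Δt / A = 43.00 × 7200 / (1.55 ha) = 19.97 mm.
The 1-cm UH is the DRH scaled by (10 mm)/d, so U_p = 12.0 × 10/19.97 = 6.01 L/s.

U_p ≈ 6.01 L/s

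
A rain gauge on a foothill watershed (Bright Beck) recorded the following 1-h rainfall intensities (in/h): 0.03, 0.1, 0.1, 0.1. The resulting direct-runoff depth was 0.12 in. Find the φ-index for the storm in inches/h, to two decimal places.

Only the 3 blocks with intensity above φ contribute runoff: 0.1, 0.1, 0.1 in/h.
Σ(I−φ)·Δt = d  ⇒  (0.1+0.1+0.1 − 3φ)·1 = 0.12
φ = (0.3000 − 0.12/1) / 3 = 0.06 in/h.

φ ≈ 0.06 in/h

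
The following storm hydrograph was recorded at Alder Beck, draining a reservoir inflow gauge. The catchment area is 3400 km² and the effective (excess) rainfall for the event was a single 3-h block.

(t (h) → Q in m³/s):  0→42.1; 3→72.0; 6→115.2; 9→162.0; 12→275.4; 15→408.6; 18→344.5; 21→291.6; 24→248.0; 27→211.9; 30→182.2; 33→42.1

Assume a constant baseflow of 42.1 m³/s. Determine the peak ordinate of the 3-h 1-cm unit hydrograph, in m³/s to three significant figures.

U_p ≈ 610 m³/s

Direct runoff: 0.0, 29.9, 73.1, 119.9, 233.3, 366.5, 302.4, 249.5, 205.9, 169.8, 140.1, 0.0 m³/s; ΣQ_DR = 1890 m³/s, peak = 366.5 m³/s.
Runoff depth d = ΣQ_DR·Δt / A = 1890 × 10800 / (3400 km²) = 6.005 mm.
The 1-cm UH is the DRH scaled by (10 mm)/d, so U_p = 366.5 × 10/6.005 = 610 m³/s.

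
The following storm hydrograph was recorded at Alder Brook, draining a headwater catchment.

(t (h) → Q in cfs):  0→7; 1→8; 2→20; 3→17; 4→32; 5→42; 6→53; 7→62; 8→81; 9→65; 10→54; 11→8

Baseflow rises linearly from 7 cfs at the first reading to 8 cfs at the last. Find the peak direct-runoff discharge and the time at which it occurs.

Subtracting baseflow gives direct-runoff ordinates: 0.00, 0.91, 12.82, 9.73, 24.64, 34.55, 45.45, 54.36, 73.27, 57.18, 46.09, 0.00 cfs.
The maximum is 73.27 cfs, occurring at the reading for t = 8 h.

Q_p = 73.27 cfs at t = 8 h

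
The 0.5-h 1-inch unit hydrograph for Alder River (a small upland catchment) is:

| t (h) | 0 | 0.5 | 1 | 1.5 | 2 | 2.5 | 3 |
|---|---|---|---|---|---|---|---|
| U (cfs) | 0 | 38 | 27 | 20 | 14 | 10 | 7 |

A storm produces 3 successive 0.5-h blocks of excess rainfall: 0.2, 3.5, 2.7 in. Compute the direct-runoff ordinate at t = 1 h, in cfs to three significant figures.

By discrete convolution, Q_j = Σ (P_i / 1 in) · U_{j−i}.
At t = 1 h (j=2): Q = (0.2/1)·27 + (3.5/1)·38 + (2.7/1)·0 = 138 cfs.

Q ≈ 138 cfs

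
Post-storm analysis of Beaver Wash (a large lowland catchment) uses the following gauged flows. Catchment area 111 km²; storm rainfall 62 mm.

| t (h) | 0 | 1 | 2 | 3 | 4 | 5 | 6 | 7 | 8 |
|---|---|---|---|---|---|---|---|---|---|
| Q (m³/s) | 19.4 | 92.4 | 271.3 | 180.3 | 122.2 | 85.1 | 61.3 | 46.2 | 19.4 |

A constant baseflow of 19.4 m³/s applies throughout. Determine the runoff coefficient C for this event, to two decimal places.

C ≈ 0.38

ΣQ_DR = 723.0 m³/s; V = ΣQ_DR·Δt = 2.603 × 10^6 m³.
Runoff depth d = V / A = 23.45 mm.
C = d / P = 23.45 / 62 = 0.38.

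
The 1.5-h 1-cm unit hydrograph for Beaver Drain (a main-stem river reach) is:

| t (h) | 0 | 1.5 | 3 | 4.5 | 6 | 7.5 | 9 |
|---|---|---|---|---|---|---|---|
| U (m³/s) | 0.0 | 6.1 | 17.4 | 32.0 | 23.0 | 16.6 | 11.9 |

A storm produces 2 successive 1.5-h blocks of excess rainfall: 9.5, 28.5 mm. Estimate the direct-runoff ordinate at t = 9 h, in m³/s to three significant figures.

By discrete convolution, Q_j = Σ (P_i / 10 mm) · U_{j−i}.
At t = 9 h (j=6): Q = (9.5/10)·11.9 + (28.5/10)·16.6 = 58.6 m³/s.

Q ≈ 58.6 m³/s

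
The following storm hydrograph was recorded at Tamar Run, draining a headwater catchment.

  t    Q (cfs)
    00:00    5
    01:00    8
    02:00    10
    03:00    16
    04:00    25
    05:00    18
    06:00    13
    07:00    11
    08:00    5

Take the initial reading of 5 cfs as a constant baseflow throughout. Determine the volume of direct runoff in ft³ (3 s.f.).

V ≈ 2.38 × 10^5 ft³

Direct-runoff ordinates (Q − Q_b): 0.0, 3.0, 5.0, 11.0, 20.0, 13.0, 8.0, 6.0, 0.0 cfs.
ΣQ_DR = 66.00 cfs.
With Δt = 1 h = 3600 s, V = ΣQ_DR · Δt = 66.00 × 3600 = 2.38 × 10^5 ft³.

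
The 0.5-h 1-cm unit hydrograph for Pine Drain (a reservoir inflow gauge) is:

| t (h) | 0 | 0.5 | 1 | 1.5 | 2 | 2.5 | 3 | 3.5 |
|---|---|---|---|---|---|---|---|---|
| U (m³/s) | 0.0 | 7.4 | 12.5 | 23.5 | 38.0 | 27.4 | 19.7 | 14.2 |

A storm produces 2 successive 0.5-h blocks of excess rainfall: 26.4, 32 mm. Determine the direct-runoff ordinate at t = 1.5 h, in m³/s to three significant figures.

By discrete convolution, Q_j = Σ (P_i / 10 mm) · U_{j−i}.
At t = 1.5 h (j=3): Q = (26.4/10)·23.5 + (32/10)·12.5 = 102 m³/s.

Q ≈ 102 m³/s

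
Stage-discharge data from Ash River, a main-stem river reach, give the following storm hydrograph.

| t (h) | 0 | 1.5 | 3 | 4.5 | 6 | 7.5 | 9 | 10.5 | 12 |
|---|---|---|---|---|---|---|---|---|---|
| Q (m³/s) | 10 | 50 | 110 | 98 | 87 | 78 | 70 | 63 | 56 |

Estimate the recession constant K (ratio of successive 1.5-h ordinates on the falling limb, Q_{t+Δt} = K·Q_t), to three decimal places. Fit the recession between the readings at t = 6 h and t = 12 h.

Using the recession-limb readings at t = 6 h and t = 12 h: Q falls from 87 to 56 m³/s over 4 intervals.
K = (Q₂/Q₁)^(1/4) = (56/87)^(1/4) = 0.896.

K ≈ 0.896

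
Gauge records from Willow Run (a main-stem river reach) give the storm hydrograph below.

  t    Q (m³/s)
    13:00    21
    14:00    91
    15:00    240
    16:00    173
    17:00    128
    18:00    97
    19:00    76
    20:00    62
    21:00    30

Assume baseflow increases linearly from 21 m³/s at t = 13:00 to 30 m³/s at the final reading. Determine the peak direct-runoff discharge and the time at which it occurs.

Subtracting baseflow gives direct-runoff ordinates: 0.00, 68.88, 216.75, 148.62, 102.50, 70.38, 48.25, 33.12, 0.00 m³/s.
The maximum is 216.75 m³/s, occurring at the reading for t = 15:00.

Q_p = 216.75 m³/s at t = 15:00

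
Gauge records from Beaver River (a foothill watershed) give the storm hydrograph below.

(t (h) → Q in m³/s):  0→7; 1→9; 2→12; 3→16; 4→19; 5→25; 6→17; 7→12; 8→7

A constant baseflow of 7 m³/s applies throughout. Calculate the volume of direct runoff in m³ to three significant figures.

V ≈ 2.20 × 10^5 m³

Direct-runoff ordinates (Q − Q_b): 0.0, 2.0, 5.0, 9.0, 12.0, 18.0, 10.0, 5.0, 0.0 m³/s.
ΣQ_DR = 61.00 m³/s.
With Δt = 1 h = 3600 s, V = ΣQ_DR · Δt = 61.00 × 3600 = 2.20 × 10^5 m³.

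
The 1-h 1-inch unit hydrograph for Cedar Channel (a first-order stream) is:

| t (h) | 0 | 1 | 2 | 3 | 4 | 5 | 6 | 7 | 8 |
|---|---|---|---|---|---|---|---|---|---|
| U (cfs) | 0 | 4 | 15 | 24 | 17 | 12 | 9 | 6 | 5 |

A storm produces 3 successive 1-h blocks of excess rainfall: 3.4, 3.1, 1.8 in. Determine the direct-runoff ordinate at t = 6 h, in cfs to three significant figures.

Q ≈ 98.4 cfs

By discrete convolution, Q_j = Σ (P_i / 1 in) · U_{j−i}.
At t = 6 h (j=6): Q = (3.4/1)·9 + (3.1/1)·12 + (1.8/1)·17 = 98.4 cfs.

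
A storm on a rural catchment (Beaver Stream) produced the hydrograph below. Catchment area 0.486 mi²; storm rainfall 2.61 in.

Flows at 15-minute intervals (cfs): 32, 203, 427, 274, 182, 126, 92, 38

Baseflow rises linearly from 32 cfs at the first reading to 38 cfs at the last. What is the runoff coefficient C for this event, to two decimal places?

ΣQ_DR = 1094 cfs; V = ΣQ_DR·Δt = 9.846 × 10^5 ft³.
Runoff depth d = V / A = 0.8720 in.
C = d / P = 0.8720 / 2.61 = 0.33.

C ≈ 0.33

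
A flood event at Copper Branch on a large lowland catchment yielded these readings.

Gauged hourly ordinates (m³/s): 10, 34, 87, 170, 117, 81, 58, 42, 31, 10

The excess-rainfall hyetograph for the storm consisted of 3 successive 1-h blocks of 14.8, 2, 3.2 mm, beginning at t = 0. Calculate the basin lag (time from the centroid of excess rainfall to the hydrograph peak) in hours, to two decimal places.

t_L ≈ 2.08 h

Centroid of excess rainfall: t_c = Σ P_i·t̄_i / ΣP_i = 0.9200 h (block centres at 0.5, 1.5, 2.5 h).
Hydrograph peak occurs at t = 3 h, so basin lag t_L = 3 − 0.9200 = 2.08 h.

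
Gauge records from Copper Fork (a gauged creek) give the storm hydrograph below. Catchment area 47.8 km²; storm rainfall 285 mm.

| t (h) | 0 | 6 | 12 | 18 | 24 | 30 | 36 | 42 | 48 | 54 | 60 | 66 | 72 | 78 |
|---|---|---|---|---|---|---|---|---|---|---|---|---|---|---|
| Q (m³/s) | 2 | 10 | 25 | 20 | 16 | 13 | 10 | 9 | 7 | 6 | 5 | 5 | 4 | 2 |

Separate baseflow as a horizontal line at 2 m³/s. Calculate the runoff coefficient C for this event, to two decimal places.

C ≈ 0.17

ΣQ_DR = 106.0 m³/s; V = ΣQ_DR·Δt = 2.290 × 10^6 m³.
Runoff depth d = V / A = 47.90 mm.
C = d / P = 47.90 / 285 = 0.17.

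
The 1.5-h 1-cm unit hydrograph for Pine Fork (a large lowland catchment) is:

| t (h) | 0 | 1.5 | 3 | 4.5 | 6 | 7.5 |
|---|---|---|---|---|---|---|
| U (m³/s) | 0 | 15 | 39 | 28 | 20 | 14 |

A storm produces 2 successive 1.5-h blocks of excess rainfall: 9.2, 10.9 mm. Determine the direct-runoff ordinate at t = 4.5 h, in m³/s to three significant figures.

By discrete convolution, Q_j = Σ (P_i / 10 mm) · U_{j−i}.
At t = 4.5 h (j=3): Q = (9.2/10)·28 + (10.9/10)·39 = 68.3 m³/s.

Q ≈ 68.3 m³/s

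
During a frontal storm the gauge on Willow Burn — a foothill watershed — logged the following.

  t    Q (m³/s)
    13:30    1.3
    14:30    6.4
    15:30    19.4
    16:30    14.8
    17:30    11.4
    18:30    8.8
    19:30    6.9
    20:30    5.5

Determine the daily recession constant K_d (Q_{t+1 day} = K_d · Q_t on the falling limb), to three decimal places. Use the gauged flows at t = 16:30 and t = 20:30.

Between t = 16:30 and t = 20:30 the flow falls from 14.8 to 5.5 m³/s over 4×1 h = 4 h.
Per-interval ratio K = (5.5/14.8)^(1/4) = 0.7808; K_d = K^(24/1) = 0.003.

K_d ≈ 0.003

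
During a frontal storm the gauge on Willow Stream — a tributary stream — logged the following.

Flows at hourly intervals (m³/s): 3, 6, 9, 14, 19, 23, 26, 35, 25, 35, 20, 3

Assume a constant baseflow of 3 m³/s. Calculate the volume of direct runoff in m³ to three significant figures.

V ≈ 6.55 × 10^5 m³

Direct-runoff ordinates (Q − Q_b): 0.0, 3.0, 6.0, 11.0, 16.0, 20.0, 23.0, 32.0, 22.0, 32.0, 17.0, 0.0 m³/s.
ΣQ_DR = 182.0 m³/s.
With Δt = 1 h = 3600 s, V = ΣQ_DR · Δt = 182.0 × 3600 = 6.55 × 10^5 m³.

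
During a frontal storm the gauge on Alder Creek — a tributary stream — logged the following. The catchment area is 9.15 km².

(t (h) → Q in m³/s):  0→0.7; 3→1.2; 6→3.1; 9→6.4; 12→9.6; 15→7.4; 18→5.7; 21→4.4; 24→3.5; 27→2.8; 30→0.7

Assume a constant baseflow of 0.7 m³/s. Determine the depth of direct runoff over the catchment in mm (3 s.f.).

Direct runoff: 0.0, 0.5, 2.4, 5.7, 8.9, 6.7, 5.0, 3.7, 2.8, 2.1, 0.0 m³/s; ΣQ_DR = 37.80 m³/s.
V = ΣQ_DR · Δt = 37.80 × 10800 s = 4.082 × 10^5 m³.
Over A = 9.15 km², depth = V / A = 44.6 mm.

d ≈ 44.6 mm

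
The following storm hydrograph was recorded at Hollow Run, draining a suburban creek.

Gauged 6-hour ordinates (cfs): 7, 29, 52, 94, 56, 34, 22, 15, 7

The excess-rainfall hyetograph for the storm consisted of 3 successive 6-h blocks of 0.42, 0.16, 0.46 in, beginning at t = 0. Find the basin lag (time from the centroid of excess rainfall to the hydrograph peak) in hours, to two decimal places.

t_L ≈ 8.77 h

Centroid of excess rainfall: t_c = Σ P_i·t̄_i / ΣP_i = 9.2308 h (block centres at 3, 9, 15 h).
Hydrograph peak occurs at t = 18 h, so basin lag t_L = 18 − 9.2308 = 8.77 h.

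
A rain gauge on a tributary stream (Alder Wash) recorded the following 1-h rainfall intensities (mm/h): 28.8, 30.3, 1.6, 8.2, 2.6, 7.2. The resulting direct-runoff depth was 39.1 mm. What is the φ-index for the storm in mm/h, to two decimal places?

Only the 2 blocks with intensity above φ contribute runoff: 28.8, 30.3 mm/h.
Σ(I−φ)·Δt = d  ⇒  (28.8+30.3 − 2φ)·1 = 39.1
φ = (59.10 − 39.1/1) / 2 = 10.00 mm/h.

φ ≈ 10.00 mm/h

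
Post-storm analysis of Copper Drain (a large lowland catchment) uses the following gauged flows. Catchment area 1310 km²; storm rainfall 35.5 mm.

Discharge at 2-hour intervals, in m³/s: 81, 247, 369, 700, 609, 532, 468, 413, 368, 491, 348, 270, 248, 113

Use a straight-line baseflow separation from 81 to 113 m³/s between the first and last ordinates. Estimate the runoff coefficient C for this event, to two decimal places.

C ≈ 0.60

ΣQ_DR = 3899 m³/s; V = ΣQ_DR·Δt = 2.807 × 10^7 m³.
Runoff depth d = V / A = 21.43 mm.
C = d / P = 21.43 / 35.5 = 0.60.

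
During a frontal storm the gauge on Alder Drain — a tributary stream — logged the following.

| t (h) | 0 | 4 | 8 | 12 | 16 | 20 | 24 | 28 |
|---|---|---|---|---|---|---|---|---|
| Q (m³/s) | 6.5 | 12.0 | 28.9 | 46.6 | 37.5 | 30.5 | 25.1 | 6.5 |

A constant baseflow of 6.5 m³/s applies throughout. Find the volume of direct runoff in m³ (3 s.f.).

Direct-runoff ordinates (Q − Q_b): 0.0, 5.5, 22.4, 40.1, 31.0, 24.0, 18.6, 0.0 m³/s.
ΣQ_DR = 141.6 m³/s.
With Δt = 4 h = 14400 s, V = ΣQ_DR · Δt = 141.6 × 14400 = 2.04 × 10^6 m³.

V ≈ 2.04 × 10^6 m³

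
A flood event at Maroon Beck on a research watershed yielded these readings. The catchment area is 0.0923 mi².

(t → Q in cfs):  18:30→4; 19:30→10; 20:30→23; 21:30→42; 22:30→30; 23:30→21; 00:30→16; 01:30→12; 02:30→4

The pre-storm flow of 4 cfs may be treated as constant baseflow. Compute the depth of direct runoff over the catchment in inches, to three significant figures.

d ≈ 2.12 in

Direct runoff: 0.0, 6.0, 19.0, 38.0, 26.0, 17.0, 12.0, 8.0, 0.0 cfs; ΣQ_DR = 126.0 cfs.
V = ΣQ_DR · Δt = 126.0 × 3600 s = 4.536 × 10^5 ft³.
Over A = 0.0923 mi², depth = V / A = 2.12 in.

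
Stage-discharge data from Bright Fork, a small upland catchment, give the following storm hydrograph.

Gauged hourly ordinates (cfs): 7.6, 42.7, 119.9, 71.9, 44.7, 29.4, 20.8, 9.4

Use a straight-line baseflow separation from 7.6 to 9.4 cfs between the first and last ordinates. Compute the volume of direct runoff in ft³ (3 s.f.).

V ≈ 1.00 × 10^6 ft³

Direct-runoff ordinates (Q − Q_b): 0.00, 34.84, 111.79, 63.53, 36.07, 20.51, 11.66, 0.00 cfs.
ΣQ_DR = 278.4 cfs.
With Δt = 1 h = 3600 s, V = ΣQ_DR · Δt = 278.4 × 3600 = 1.00 × 10^6 ft³.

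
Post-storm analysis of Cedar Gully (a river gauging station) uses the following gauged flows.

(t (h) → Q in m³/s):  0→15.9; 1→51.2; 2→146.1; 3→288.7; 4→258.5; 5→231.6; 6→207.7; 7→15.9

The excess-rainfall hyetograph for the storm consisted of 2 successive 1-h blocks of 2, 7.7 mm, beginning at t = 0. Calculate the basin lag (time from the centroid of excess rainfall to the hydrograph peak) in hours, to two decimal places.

t_L ≈ 1.71 h

Centroid of excess rainfall: t_c = Σ P_i·t̄_i / ΣP_i = 1.2938 h (block centres at 0.5, 1.5 h).
Hydrograph peak occurs at t = 3 h, so basin lag t_L = 3 − 1.2938 = 1.71 h.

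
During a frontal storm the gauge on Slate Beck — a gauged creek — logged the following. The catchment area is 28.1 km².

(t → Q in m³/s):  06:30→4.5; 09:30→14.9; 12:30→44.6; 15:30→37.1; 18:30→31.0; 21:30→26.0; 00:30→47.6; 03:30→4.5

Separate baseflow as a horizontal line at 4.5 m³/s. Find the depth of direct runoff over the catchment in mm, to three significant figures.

d ≈ 67.0 mm

Direct runoff: 0.0, 10.4, 40.1, 32.6, 26.5, 21.5, 43.1, 0.0 m³/s; ΣQ_DR = 174.2 m³/s.
V = ΣQ_DR · Δt = 174.2 × 10800 s = 1.881 × 10^6 m³.
Over A = 28.1 km², depth = V / A = 67.0 mm.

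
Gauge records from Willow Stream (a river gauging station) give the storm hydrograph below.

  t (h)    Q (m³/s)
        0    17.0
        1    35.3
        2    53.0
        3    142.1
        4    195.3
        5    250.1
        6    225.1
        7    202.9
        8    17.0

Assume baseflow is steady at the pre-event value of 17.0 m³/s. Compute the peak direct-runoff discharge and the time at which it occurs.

Subtracting baseflow gives direct-runoff ordinates: 0.0, 18.3, 36.0, 125.1, 178.3, 233.1, 208.1, 185.9, 0.0 m³/s.
The maximum is 233.1 m³/s, occurring at the reading for t = 5 h.

Q_p = 233.1 m³/s at t = 5 h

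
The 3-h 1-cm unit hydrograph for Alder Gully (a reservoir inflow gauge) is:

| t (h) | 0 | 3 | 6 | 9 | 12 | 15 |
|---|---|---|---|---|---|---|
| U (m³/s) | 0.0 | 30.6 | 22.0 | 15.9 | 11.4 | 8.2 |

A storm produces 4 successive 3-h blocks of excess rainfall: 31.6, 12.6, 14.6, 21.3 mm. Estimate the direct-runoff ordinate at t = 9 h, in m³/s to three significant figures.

Q ≈ 123 m³/s

By discrete convolution, Q_j = Σ (P_i / 10 mm) · U_{j−i}.
At t = 9 h (j=3): Q = (31.6/10)·15.9 + (12.6/10)·22.0 + (14.6/10)·30.6 + (21.3/10)·0.0 = 123 m³/s.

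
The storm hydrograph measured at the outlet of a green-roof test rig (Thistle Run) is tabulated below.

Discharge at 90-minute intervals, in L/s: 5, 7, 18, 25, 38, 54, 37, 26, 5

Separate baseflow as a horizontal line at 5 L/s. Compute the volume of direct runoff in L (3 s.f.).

V ≈ 9.18 × 10^5 L

Direct-runoff ordinates (Q − Q_b): 0.0, 2.0, 13.0, 20.0, 33.0, 49.0, 32.0, 21.0, 0.0 L/s.
ΣQ_DR = 170.0 L/s.
With Δt = 1.5 h = 5400 s, V = ΣQ_DR · Δt = 170.0 × 5400 = 9.18 × 10^5 L.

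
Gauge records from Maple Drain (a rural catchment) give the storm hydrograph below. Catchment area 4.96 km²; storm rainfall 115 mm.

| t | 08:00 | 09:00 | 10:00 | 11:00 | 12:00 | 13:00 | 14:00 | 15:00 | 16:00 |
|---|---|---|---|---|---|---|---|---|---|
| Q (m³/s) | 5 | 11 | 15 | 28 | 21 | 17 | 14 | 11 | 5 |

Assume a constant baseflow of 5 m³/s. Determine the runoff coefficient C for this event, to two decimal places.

C ≈ 0.52

ΣQ_DR = 82.00 m³/s; V = ΣQ_DR·Δt = 2.952 × 10^5 m³.
Runoff depth d = V / A = 59.52 mm.
C = d / P = 59.52 / 115 = 0.52.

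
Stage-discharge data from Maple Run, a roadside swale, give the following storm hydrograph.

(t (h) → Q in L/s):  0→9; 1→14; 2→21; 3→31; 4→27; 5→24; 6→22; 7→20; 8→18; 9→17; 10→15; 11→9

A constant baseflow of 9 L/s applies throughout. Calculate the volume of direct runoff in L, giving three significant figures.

V ≈ 4.28 × 10^5 L

Direct-runoff ordinates (Q − Q_b): 0.0, 5.0, 12.0, 22.0, 18.0, 15.0, 13.0, 11.0, 9.0, 8.0, 6.0, 0.0 L/s.
ΣQ_DR = 119.0 L/s.
With Δt = 1 h = 3600 s, V = ΣQ_DR · Δt = 119.0 × 3600 = 4.28 × 10^5 L.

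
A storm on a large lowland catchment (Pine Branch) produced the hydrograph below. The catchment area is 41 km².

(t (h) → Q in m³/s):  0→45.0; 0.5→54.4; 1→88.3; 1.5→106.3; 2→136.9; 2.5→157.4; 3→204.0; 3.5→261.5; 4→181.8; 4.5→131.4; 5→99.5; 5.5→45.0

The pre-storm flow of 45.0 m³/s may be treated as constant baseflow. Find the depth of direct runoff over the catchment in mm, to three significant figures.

d ≈ 42.7 mm

Direct runoff: 0.0, 9.4, 43.3, 61.3, 91.9, 112.4, 159.0, 216.5, 136.8, 86.4, 54.5, 0.0 m³/s; ΣQ_DR = 971.5 m³/s.
V = ΣQ_DR · Δt = 971.5 × 1800 s = 1.749 × 10^6 m³.
Over A = 41 km², depth = V / A = 42.7 mm.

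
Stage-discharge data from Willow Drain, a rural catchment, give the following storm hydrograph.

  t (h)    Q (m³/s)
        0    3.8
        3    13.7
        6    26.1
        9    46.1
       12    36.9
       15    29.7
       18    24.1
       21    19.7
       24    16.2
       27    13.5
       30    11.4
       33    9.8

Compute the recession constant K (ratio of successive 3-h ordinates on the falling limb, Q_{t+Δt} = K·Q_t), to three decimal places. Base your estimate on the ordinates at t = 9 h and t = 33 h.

K ≈ 0.824

Using the recession-limb readings at t = 9 h and t = 33 h: Q falls from 46.1 to 9.8 m³/s over 8 intervals.
K = (Q₂/Q₁)^(1/8) = (9.8/46.1)^(1/8) = 0.824.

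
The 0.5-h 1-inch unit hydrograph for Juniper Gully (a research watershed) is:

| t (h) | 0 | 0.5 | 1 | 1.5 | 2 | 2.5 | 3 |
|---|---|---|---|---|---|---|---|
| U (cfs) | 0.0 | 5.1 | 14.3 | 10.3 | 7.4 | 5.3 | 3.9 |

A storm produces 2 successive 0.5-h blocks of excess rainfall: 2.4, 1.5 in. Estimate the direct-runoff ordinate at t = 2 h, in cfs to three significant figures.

Q ≈ 33.2 cfs

By discrete convolution, Q_j = Σ (P_i / 1 in) · U_{j−i}.
At t = 2 h (j=4): Q = (2.4/1)·7.4 + (1.5/1)·10.3 = 33.2 cfs.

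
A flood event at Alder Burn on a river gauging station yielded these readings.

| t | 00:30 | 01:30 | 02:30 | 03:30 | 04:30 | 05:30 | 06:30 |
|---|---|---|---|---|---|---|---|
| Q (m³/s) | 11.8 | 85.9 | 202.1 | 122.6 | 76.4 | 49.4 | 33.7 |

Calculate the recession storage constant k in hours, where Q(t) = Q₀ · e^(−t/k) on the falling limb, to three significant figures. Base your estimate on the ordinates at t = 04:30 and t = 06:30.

k ≈ 2.44 h

On the falling limb, Q drops from 76.4 to 33.7 m³/s between t = 04:30 and t = 06:30 (Δt = 2 h).
k = −Δt / ln(Q₂/Q₁) = −2 / ln(33.7/76.4) = 2.44 h.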